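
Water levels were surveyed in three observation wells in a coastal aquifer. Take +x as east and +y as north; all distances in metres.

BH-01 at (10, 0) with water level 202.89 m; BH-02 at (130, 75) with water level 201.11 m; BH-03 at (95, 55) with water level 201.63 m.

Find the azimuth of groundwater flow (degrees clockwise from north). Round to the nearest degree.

Taking BH-01 as reference: BH-02−BH-01 = (120, 75, -1.78); BH-03−BH-01 = (85, 55, -1.26).
Determinant of the coordinate differences = 120·55 − 85·75 = 225.
∂h/∂x = [(-1.78)·55 − (-1.26)·75] / 225 = -0.01511
∂h/∂y = [120·(-1.26) − 85·(-1.78)] / 225 = +0.0004444
Flow direction (−∇h) has components (+0.01511 E, -0.0004444 N).
Azimuth = atan2(E, N) = atan2(+0.01511, -0.0004444) = 91.7° ≈ 092°.

092°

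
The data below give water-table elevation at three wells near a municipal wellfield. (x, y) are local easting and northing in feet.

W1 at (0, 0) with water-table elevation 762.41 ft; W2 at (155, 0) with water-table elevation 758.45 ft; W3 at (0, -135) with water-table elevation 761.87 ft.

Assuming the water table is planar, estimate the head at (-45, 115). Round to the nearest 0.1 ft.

∂h/∂x = (758.45 − 762.41) / (155 − 0) = -0.02555
∂h/∂y = (761.87 − 762.41) / (-135 − 0) = +0.004000
h(-45, 115) = 762.41 + (-0.02555)·(-45) + (+0.004000)·(115) = 762.41 +1.150 +0.460 = 764.020 ft.

764.0 ft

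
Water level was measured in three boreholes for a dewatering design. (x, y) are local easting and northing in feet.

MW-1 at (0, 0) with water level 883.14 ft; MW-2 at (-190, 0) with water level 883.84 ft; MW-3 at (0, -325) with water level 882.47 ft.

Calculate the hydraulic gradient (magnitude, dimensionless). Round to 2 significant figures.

∂h/∂x = (883.84 − 883.14) / (-190 − 0) = -0.003684
∂h/∂y = (882.47 − 883.14) / (-325 − 0) = +0.002062
|∇h| = √(-0.003684² + 0.002062²) = 0.004222

0.0042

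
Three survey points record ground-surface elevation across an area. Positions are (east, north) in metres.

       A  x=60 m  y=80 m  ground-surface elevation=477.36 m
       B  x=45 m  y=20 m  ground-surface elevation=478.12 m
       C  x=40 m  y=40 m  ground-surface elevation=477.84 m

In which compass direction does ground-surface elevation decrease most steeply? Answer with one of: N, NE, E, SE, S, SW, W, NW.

With z = a·x + b·y + c and A as origin, the differences give:
  (-15)·a + (-60)·b = +0.76
  (-20)·a + (-40)·b = +0.48
Eliminate b (×(-40) and ×(-60), subtract): -600·a = -1.600 → a = ∂z/∂x = +0.002667
Back-substitute: b = ∂z/∂y = -0.01333.
Steepest decrease is along −∇f = (-0.002667 E, +0.01333 N) → north.

N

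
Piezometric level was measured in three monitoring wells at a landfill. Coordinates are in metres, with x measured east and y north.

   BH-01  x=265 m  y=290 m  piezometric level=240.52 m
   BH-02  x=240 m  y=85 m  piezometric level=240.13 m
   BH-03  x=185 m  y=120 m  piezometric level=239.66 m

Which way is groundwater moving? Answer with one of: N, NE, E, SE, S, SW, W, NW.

Taking BH-01 as reference: BH-02−BH-01 = (-25, -205, -0.39); BH-03−BH-01 = (-80, -170, -0.86).
Determinant of the coordinate differences = (-25)·(-170) − (-80)·(-205) = -12150.
∂h/∂x = [(-0.39)·(-170) − (-0.86)·(-205)] / -12150 = +0.009053
∂h/∂y = [(-25)·(-0.86) − (-80)·(-0.39)] / -12150 = +0.0007984
Flow = −∇h = (-0.009053 east, -0.0007984 north), which points west.

W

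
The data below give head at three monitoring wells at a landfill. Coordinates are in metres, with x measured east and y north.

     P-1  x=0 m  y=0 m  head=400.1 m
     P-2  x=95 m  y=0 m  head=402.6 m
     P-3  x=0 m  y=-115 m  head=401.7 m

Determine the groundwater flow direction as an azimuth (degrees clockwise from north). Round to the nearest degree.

∂h/∂x = (402.6 − 400.1) / (95 − 0) = +0.02632
∂h/∂y = (401.7 − 400.1) / (-115 − 0) = -0.01391
Flow direction (−∇h) has components (-0.02632 E, +0.01391 N).
Azimuth = atan2(E, N) = atan2(-0.02632, +0.01391) = 297.9° ≈ 298°.

298°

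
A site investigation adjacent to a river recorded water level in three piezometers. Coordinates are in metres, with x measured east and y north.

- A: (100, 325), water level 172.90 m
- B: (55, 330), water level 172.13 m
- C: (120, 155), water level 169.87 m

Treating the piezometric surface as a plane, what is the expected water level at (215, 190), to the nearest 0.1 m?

172.4 m

Differences from A: to B (Δx, Δy, Δh) = (-45, 5, -0.77); to C = (20, -170, -3.03).
Determinant of the coordinate differences = (-45)·(-170) − 20·5 = 7550.
∂h/∂x = [(-0.77)·(-170) − (-3.03)·5] / 7550 = +0.01934
∂h/∂y = [(-45)·(-3.03) − 20·(-0.77)] / 7550 = +0.02010
h(215, 190) = 172.90 + (+0.01934)·(115) + (+0.02010)·(-135) = 172.90 +2.225 -2.713 = 172.411 m.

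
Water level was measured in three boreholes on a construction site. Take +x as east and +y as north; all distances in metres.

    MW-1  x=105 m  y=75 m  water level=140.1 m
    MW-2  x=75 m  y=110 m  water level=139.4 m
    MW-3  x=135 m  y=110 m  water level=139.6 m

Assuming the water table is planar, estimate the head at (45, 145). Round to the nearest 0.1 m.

138.7 m

Differences from MW-1: to MW-2 (Δx, Δy, Δh) = (-30, 35, -0.7); to MW-3 = (30, 35, -0.5).
Solve a·Δx + b·Δy = Δh: det = (-30)·35 − 30·35 = -2100.
∂h/∂x = [(-0.7)·35 − (-0.5)·35] / -2100 = +0.003333
∂h/∂y = [(-30)·(-0.5) − 30·(-0.7)] / -2100 = -0.01714
h(45, 145) = 140.1 + (+0.003333)·(-60) + (-0.01714)·(70) = 140.1 -0.200 -1.200 = 138.700 m.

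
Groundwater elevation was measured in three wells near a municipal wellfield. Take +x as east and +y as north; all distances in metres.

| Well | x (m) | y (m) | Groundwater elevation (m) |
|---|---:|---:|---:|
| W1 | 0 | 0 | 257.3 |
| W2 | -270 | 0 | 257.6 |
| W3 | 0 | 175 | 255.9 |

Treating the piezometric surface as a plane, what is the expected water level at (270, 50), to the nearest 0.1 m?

256.6 m

∂h/∂x = (257.6 − 257.3) / (-270 − 0) = -0.001111
∂h/∂y = (255.9 − 257.3) / (175 − 0) = -0.008000
h(270, 50) = 257.3 + (-0.001111)·(270) + (-0.008000)·(50) = 257.3 -0.300 -0.400 = 256.600 m.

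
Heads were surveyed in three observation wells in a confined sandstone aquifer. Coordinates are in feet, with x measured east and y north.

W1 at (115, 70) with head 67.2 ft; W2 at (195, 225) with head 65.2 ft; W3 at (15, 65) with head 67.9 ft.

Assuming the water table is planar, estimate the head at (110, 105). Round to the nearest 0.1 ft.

Taking W1 as reference: W2−W1 = (80, 155, -2.0); W3−W1 = (-100, -5, +0.7).
Solve a·Δx + b·Δy = Δh: det = 80·(-5) − (-100)·155 = 15100.
∂h/∂x = [(-2.0)·(-5) − (+0.7)·155] / 15100 = -0.006523
∂h/∂y = [80·(+0.7) − (-100)·(-2.0)] / 15100 = -0.009536
h(110, 105) = 67.2 + (-0.006523)·(-5) + (-0.009536)·(35) = 67.2 +0.033 -0.334 = 66.899 ft.

66.9 ft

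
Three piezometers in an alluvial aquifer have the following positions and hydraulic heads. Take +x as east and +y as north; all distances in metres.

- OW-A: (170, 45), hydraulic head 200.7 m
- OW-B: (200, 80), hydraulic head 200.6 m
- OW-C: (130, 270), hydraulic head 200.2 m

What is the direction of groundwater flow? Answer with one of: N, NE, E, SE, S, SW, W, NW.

N

Three-point gradient (reference OW-A): Δ to OW-B = (30, 35, -0.1), Δ to OW-C = (-40, 225, -0.5).
∂h/∂x = -0.0006135, ∂h/∂y = -0.002331 (det = 8150).
Flow = −∇h = (+0.0006135 east, +0.002331 north), which points north.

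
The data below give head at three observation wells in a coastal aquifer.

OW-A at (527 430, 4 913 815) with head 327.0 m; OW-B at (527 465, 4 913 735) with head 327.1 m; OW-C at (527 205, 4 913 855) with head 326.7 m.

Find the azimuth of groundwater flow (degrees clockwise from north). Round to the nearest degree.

301°

Three-point gradient (reference OW-A): Δ to OW-B = (35, -80, +0.1), Δ to OW-C = (-225, 40, -0.3).
∂h/∂x = +0.001205, ∂h/∂y = -0.0007229 (det = -16600).
Flow direction (−∇h) has components (-0.001205 E, +0.0007229 N).
Azimuth = atan2(E, N) = atan2(-0.001205, +0.0007229) = 301.0° ≈ 301°.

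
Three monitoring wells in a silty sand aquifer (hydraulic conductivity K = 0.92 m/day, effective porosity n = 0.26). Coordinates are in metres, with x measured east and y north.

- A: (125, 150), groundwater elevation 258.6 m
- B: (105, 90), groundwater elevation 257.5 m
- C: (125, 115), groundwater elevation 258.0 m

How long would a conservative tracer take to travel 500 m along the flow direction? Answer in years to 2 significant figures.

22 years

Three-point gradient (reference A): Δ to B = (-20, -60, -1.1), Δ to C = (0, -35, -0.6).
∂h/∂x = +0.003571, ∂h/∂y = +0.01714 (det = 700).
|∇h| = √(0.003571² + 0.01714²) = 0.01751
Seepage velocity v = K·i/n = 0.92 × 0.01751 / 0.26 = 0.06196 m/day.
t = 500 / 0.06196 = 8070 days = 22.1 years.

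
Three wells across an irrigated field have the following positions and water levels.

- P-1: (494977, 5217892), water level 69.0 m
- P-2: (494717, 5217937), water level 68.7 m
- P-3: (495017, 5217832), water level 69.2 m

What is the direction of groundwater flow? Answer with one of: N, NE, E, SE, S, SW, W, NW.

With h = a·x + b·y + c and P-1 as origin, the differences give:
  (-260)·a + 45·b = -0.3
  40·a + (-60)·b = +0.2
Eliminate b (×(-60) and ×45, subtract): 13800·a = 9.00 → a = ∂h/∂x = +0.0006522
Back-substitute: b = ∂h/∂y = -0.002899.
Flow = −∇h = (-0.0006522 east, +0.002899 north), which points north.

N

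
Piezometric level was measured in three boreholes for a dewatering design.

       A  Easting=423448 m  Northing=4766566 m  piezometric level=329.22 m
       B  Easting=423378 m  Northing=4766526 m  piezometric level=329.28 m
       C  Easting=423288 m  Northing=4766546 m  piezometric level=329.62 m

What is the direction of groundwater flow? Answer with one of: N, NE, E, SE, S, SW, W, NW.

SE

Taking A as reference: B−A = (-70, -40, +0.06); C−A = (-160, -20, +0.40).
Determinant of the coordinate differences = (-70)·(-20) − (-160)·(-40) = -5000.
∂h/∂x = [(+0.06)·(-20) − (+0.40)·(-40)] / -5000 = -0.002960
∂h/∂y = [(-70)·(+0.40) − (-160)·(+0.06)] / -5000 = +0.003680
Flow = −∇h = (+0.002960 east, -0.003680 north), which points southeast.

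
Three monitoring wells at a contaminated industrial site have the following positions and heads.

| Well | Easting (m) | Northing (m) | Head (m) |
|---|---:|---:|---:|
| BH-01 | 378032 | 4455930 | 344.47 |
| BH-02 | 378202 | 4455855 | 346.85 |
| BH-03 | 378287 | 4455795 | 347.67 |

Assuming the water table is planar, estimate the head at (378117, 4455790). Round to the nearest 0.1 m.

344.0 m

With h = a·x + b·y + c and BH-01 as origin, the differences give:
  170·a + (-75)·b = +2.38
  255·a + (-135)·b = +3.20
Eliminate b (×(-135) and ×(-75), subtract): -3825·a = -81.300 → a = ∂h/∂x = +0.02125
Back-substitute: b = ∂h/∂y = +0.01644.
h(378117, 4455790) = 344.47 + (+0.02125)·(85) + (+0.01644)·(-140) = 344.47 +1.807 -2.302 = 343.974 m.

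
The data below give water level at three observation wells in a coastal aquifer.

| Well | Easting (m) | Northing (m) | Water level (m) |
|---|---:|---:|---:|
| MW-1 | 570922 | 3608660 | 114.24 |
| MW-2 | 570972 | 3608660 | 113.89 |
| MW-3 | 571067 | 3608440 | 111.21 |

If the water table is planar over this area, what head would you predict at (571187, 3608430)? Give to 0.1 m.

Differences from MW-1: to MW-2 (Δx, Δy, Δh) = (50, 0, -0.35); to MW-3 = (145, -220, -3.03).
Determinant of the coordinate differences = 50·(-220) − 145·0 = -11000.
∂h/∂x = [(-0.35)·(-220) − (-3.03)·0] / -11000 = -0.007000
∂h/∂y = [50·(-3.03) − 145·(-0.35)] / -11000 = +0.009159
h(571187, 3608430) = 114.24 + (-0.007000)·(265) + (+0.009159)·(-230) = 114.24 -1.855 -2.107 = 110.278 m.

110.3 m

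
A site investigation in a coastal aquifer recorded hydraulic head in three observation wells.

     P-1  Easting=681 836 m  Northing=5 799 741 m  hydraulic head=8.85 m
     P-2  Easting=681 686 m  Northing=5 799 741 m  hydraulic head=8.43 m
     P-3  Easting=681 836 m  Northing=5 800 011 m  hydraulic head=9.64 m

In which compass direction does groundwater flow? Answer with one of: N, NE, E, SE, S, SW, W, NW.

SW

∂h/∂x = (8.43 − 8.85) / (681686 − 681836) = +0.002800
∂h/∂y = (9.64 − 8.85) / (5800011 − 5799741) = +0.002926
Flow = −∇h = (-0.002800 east, -0.002926 north), which points southwest.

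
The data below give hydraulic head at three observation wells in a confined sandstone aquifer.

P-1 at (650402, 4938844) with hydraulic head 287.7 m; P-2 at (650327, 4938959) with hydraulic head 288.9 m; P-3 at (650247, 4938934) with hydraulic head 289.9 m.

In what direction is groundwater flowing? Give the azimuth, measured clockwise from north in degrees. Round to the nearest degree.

098°

With h = a·x + b·y + c and P-1 as origin, the differences give:
  (-75)·a + 115·b = +1.2
  (-155)·a + 90·b = +2.2
Eliminate b (×90 and ×115, subtract): 11075·a = -145.00 → a = ∂h/∂x = -0.01309
Back-substitute: b = ∂h/∂y = +0.001896.
Flow direction (−∇h) has components (+0.01309 E, -0.001896 N).
Azimuth = atan2(E, N) = atan2(+0.01309, -0.001896) = 98.2° ≈ 098°.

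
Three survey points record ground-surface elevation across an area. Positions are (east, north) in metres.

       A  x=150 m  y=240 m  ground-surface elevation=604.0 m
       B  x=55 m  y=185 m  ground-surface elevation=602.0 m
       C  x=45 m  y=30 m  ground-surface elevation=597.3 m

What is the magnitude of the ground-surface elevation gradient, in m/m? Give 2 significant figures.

With z = a·x + b·y + c and A as origin, the differences give:
  (-95)·a + (-55)·b = -2.0
  (-105)·a + (-210)·b = -6.7
Eliminate b (×(-210) and ×(-55), subtract): 14175·a = 51.50 → a = ∂z/∂x = +0.003633
Back-substitute: b = ∂z/∂y = +0.03009.
|∇f| = √(0.003633² + 0.03009²) = 0.03031 m/m

0.030 m/m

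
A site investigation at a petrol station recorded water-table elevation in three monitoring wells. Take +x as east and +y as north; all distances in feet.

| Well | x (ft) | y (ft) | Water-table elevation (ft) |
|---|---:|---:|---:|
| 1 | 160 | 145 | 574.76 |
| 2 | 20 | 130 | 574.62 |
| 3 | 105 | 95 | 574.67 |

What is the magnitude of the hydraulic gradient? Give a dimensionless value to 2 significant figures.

0.0012

Differences from 1: to 2 (Δx, Δy, Δh) = (-140, -15, -0.14); to 3 = (-55, -50, -0.09).
Determinant of the coordinate differences = (-140)·(-50) − (-55)·(-15) = 6175.
∂h/∂x = [(-0.14)·(-50) − (-0.09)·(-15)] / 6175 = +0.0009150
∂h/∂y = [(-140)·(-0.09) − (-55)·(-0.14)] / 6175 = +0.0007935
|∇h| = √(0.0009150² + 0.0007935²) = 0.001211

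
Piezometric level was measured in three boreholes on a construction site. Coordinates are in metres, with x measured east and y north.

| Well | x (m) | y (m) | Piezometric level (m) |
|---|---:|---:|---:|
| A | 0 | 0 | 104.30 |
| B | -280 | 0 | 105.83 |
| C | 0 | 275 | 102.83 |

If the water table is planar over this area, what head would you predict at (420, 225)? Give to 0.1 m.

100.8 m

∂h/∂x = (105.83 − 104.30) / (-280 − 0) = -0.005464
∂h/∂y = (102.83 − 104.30) / (275 − 0) = -0.005345
h(420, 225) = 104.30 + (-0.005464)·(420) + (-0.005345)·(225) = 104.30 -2.295 -1.203 = 100.802 m.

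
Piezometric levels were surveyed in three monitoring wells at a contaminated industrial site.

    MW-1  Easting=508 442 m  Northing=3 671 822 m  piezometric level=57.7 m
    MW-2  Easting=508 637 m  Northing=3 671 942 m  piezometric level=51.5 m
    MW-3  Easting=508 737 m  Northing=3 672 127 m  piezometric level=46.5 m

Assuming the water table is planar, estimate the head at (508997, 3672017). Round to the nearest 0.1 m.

42.2 m

Taking MW-1 as reference: MW-2−MW-1 = (195, 120, -6.2); MW-3−MW-1 = (295, 305, -11.2).
Solve a·Δx + b·Δy = Δh: det = 195·305 − 295·120 = 24075.
∂h/∂x = [(-6.2)·305 − (-11.2)·120] / 24075 = -0.02272
∂h/∂y = [195·(-11.2) − 295·(-6.2)] / 24075 = -0.01475
h(508997, 3672017) = 57.7 + (-0.02272)·(555) + (-0.01475)·(195) = 57.7 -12.610 -2.875 = 42.215 m.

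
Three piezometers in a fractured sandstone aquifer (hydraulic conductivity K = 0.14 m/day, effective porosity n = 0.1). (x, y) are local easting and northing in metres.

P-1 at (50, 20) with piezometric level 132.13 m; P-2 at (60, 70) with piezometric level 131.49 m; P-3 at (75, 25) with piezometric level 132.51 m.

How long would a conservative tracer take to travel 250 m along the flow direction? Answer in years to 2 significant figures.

With h = a·x + b·y + c and P-1 as origin, the differences give:
  10·a + 50·b = -0.64
  25·a + 5·b = +0.38
Eliminate b (×5 and ×50, subtract): -1200·a = -22.200 → a = ∂h/∂x = +0.01850
Back-substitute: b = ∂h/∂y = -0.01650.
|∇h| = √(0.01850² + -0.01650²) = 0.02479
Seepage velocity v = K·i/n = 0.14 × 0.02479 / 0.1 = 0.03471 m/day.
t = 250 / 0.03471 = 7203 days = 19.7 years.

20 years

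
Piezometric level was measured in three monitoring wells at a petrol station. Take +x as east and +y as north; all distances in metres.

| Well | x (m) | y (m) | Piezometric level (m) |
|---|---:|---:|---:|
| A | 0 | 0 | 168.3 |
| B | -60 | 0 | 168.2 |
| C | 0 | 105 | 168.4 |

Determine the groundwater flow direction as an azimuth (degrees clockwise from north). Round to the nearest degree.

∂h/∂x = (168.2 − 168.3) / (-60 − 0) = +0.001667
∂h/∂y = (168.4 − 168.3) / (105 − 0) = +0.0009524
Flow direction (−∇h) has components (-0.001667 E, -0.0009524 N).
Azimuth = atan2(E, N) = atan2(-0.001667, -0.0009524) = 240.3° ≈ 240°.

240°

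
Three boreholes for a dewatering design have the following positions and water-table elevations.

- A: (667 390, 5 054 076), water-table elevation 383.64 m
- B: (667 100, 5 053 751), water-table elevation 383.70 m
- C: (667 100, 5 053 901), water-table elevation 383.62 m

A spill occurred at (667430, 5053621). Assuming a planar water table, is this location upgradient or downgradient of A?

upgradient

Differences from A: to B (Δx, Δy, Δh) = (-290, -325, +0.06); to C = (-290, -175, -0.02).
Determinant of the coordinate differences = (-290)·(-175) − (-290)·(-325) = -43500.
∂h/∂x = [(+0.06)·(-175) − (-0.02)·(-325)] / -43500 = +0.0003908
∂h/∂y = [(-290)·(-0.02) − (-290)·(+0.06)] / -43500 = -0.0005333
Head at (667430, 5053621) = 383.64 + (+0.0003908)·(40) + (-0.0005333)·(-455) = 383.90 m.
That is higher than the 383.64 m at A, so the point is upgradient.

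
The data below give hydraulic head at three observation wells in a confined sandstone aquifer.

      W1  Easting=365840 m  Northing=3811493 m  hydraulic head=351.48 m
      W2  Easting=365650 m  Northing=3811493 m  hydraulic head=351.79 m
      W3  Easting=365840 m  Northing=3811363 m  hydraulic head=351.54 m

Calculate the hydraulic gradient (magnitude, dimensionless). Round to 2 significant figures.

0.0017

∂h/∂x = (351.79 − 351.48) / (365650 − 365840) = -0.001632
∂h/∂y = (351.54 − 351.48) / (3811363 − 3811493) = -0.0004615
|∇h| = √(-0.001632² + -0.0004615²) = 0.001696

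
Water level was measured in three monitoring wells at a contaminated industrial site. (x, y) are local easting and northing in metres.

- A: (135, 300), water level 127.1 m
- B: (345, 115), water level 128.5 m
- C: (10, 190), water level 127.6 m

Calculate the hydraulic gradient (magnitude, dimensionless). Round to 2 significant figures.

0.0062

Differences from A: to B (Δx, Δy, Δh) = (210, -185, +1.4); to C = (-125, -110, +0.5).
Determinant of the coordinate differences = 210·(-110) − (-125)·(-185) = -46225.
∂h/∂x = [(+1.4)·(-110) − (+0.5)·(-185)] / -46225 = +0.001330
∂h/∂y = [210·(+0.5) − (-125)·(+1.4)] / -46225 = -0.006057
|∇h| = √(0.001330² + -0.006057²) = 0.006201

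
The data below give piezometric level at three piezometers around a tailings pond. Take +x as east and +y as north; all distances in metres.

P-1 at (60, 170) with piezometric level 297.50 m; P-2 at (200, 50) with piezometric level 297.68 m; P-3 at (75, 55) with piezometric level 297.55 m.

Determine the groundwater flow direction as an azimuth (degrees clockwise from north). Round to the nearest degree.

With h = a·x + b·y + c and P-1 as origin, the differences give:
  140·a + (-120)·b = +0.18
  15·a + (-115)·b = +0.05
Eliminate b (×(-115) and ×(-120), subtract): -14300·a = -14.700 → a = ∂h/∂x = +0.001028
Back-substitute: b = ∂h/∂y = -0.0003007.
Flow direction (−∇h) has components (-0.001028 E, +0.0003007 N).
Azimuth = atan2(E, N) = atan2(-0.001028, +0.0003007) = 286.3° ≈ 286°.

286°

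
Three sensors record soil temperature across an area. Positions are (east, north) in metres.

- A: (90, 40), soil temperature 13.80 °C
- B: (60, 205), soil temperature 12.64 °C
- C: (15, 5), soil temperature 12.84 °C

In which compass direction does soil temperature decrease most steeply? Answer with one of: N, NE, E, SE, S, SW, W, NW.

Differences from A: to B (Δx, Δy, Δh) = (-30, 165, -1.16); to C = (-75, -35, -0.96).
Solve a·Δx + b·Δy = ΔT: det = (-30)·(-35) − (-75)·165 = 13425.
∂T/∂x = [(-1.16)·(-35) − (-0.96)·165] / 13425 = +0.01482
∂T/∂y = [(-30)·(-0.96) − (-75)·(-1.16)] / 13425 = -0.004335
Steepest decrease is along −∇f = (-0.01482 E, +0.004335 N) → west.

W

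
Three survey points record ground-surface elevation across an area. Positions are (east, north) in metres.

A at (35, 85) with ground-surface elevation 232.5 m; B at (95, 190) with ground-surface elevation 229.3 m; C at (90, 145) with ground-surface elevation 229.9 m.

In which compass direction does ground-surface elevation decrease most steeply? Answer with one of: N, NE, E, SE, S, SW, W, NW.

E

Three-point gradient (reference A): Δ to B = (60, 105, -3.2), Δ to C = (55, 60, -2.6).
∂z/∂x = -0.03724, ∂z/∂y = -0.009195 (det = -2175).
Steepest decrease is along −∇f = (+0.03724 E, +0.009195 N) → east.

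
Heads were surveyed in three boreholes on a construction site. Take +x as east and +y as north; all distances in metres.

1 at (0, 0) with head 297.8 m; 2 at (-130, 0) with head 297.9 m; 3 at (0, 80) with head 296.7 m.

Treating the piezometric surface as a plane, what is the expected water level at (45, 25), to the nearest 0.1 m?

∂h/∂x = (297.9 − 297.8) / (-130 − 0) = -0.0007692
∂h/∂y = (296.7 − 297.8) / (80 − 0) = -0.01375
h(45, 25) = 297.8 + (-0.0007692)·(45) + (-0.01375)·(25) = 297.8 -0.035 -0.344 = 297.422 m.

297.4 m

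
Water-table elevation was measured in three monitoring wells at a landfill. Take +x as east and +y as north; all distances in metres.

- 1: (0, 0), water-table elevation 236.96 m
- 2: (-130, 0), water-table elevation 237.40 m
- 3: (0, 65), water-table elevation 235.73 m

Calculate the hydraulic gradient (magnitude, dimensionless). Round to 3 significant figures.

∂h/∂x = (237.40 − 236.96) / (-130 − 0) = -0.003385
∂h/∂y = (235.73 − 236.96) / (65 − 0) = -0.01892
|∇h| = √(-0.003385² + -0.01892²) = 0.01922

0.0192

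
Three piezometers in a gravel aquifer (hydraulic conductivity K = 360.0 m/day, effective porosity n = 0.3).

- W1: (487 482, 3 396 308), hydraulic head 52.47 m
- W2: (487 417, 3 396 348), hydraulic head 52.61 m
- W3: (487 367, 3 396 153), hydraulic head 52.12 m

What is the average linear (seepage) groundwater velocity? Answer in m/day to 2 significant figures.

With h = a·x + b·y + c and W1 as origin, the differences give:
  (-65)·a + 40·b = +0.14
  (-115)·a + (-155)·b = -0.35
Eliminate b (×(-155) and ×40, subtract): 14675·a = -7.700 → a = ∂h/∂x = -0.0005247
Back-substitute: b = ∂h/∂y = +0.002647.
|∇h| = √(-0.0005247² + 0.002647²) = 0.002699
Seepage velocity v = K·i/n = 360.0 × 0.002699 / 0.3 = 3.239 m/day.

3.2 m/day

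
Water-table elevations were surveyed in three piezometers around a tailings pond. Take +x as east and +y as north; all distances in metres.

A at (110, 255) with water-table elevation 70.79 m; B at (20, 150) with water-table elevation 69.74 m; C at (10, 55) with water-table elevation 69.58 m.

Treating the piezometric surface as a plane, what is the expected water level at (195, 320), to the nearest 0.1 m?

Differences from A: to B (Δx, Δy, Δh) = (-90, -105, -1.05); to C = (-100, -200, -1.21).
Determinant of the coordinate differences = (-90)·(-200) − (-100)·(-105) = 7500.
∂h/∂x = [(-1.05)·(-200) − (-1.21)·(-105)] / 7500 = +0.01106
∂h/∂y = [(-90)·(-1.21) − (-100)·(-1.05)] / 7500 = +0.0005200
h(195, 320) = 70.79 + (+0.01106)·(85) + (+0.0005200)·(65) = 70.79 +0.940 +0.034 = 71.764 m.

71.8 m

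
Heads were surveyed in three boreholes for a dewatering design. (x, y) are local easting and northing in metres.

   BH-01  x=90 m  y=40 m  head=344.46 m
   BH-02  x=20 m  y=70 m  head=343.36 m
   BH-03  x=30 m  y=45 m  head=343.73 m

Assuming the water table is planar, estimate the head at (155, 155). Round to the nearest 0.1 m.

Taking BH-01 as reference: BH-02−BH-01 = (-70, 30, -1.10); BH-03−BH-01 = (-60, 5, -0.73).
Solve a·Δx + b·Δy = Δh: det = (-70)·5 − (-60)·30 = 1450.
∂h/∂x = [(-1.10)·5 − (-0.73)·30] / 1450 = +0.01131
∂h/∂y = [(-70)·(-0.73) − (-60)·(-1.10)] / 1450 = -0.01028
h(155, 155) = 344.46 + (+0.01131)·(65) + (-0.01028)·(115) = 344.46 +0.735 -1.182 = 344.013 m.

344.0 m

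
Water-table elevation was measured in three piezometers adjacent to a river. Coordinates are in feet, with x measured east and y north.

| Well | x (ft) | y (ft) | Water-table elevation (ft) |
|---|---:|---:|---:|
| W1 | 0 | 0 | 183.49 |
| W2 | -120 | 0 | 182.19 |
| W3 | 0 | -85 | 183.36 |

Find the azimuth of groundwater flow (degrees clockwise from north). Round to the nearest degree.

∂h/∂x = (182.19 − 183.49) / (-120 − 0) = +0.01083
∂h/∂y = (183.36 − 183.49) / (-85 − 0) = +0.001529
Flow direction (−∇h) has components (-0.01083 E, -0.001529 N).
Azimuth = atan2(E, N) = atan2(-0.01083, -0.001529) = 262.0° ≈ 262°.

262°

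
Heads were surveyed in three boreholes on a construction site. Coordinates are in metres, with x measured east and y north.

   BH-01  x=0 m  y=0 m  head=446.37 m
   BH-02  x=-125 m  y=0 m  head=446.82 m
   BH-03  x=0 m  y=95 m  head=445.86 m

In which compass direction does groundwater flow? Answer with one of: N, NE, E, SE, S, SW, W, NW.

∂h/∂x = (446.82 − 446.37) / (-125 − 0) = -0.003600
∂h/∂y = (445.86 − 446.37) / (95 − 0) = -0.005368
Flow = −∇h = (+0.003600 east, +0.005368 north), which points northeast.

NE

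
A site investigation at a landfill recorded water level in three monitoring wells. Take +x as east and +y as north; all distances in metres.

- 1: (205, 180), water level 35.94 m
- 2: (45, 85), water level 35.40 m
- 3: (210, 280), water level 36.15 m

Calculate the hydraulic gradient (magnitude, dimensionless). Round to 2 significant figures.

Differences from 1: to 2 (Δx, Δy, Δh) = (-160, -95, -0.54); to 3 = (5, 100, +0.21).
Solve a·Δx + b·Δy = Δh: det = (-160)·100 − 5·(-95) = -15525.
∂h/∂x = [(-0.54)·100 − (+0.21)·(-95)] / -15525 = +0.002193
∂h/∂y = [(-160)·(+0.21) − 5·(-0.54)] / -15525 = +0.001990
|∇h| = √(0.002193² + 0.001990²) = 0.002961

0.0030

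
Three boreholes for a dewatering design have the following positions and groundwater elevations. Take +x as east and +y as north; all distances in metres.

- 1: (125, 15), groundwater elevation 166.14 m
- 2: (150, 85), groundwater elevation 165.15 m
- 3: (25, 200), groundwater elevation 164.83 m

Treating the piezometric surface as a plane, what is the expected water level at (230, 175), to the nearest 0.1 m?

163.5 m

Three-point gradient (reference 1): Δ to 2 = (25, 70, -0.99), Δ to 3 = (-100, 185, -1.31).
∂h/∂x = -0.007867, ∂h/∂y = -0.01133 (det = 11625).
h(230, 175) = 166.14 + (-0.007867)·(105) + (-0.01133)·(160) = 166.14 -0.826 -1.813 = 163.501 m.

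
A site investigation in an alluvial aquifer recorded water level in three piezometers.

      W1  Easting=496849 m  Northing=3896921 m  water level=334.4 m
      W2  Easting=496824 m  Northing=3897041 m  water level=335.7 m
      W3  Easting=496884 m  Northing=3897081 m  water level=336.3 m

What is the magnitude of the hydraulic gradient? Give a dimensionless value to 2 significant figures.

0.012

With h = a·x + b·y + c and W1 as origin, the differences give:
  (-25)·a + 120·b = +1.3
  35·a + 160·b = +1.9
Eliminate b (×160 and ×120, subtract): -8200·a = -20.00 → a = ∂h/∂x = +0.002439
Back-substitute: b = ∂h/∂y = +0.01134.
|∇h| = √(0.002439² + 0.01134²) = 0.0116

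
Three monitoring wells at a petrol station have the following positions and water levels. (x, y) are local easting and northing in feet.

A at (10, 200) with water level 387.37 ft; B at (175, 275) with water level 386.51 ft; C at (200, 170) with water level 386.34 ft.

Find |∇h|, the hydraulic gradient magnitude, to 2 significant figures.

Differences from A: to B (Δx, Δy, Δh) = (165, 75, -0.86); to C = (190, -30, -1.03).
Solve a·Δx + b·Δy = Δh: det = 165·(-30) − 190·75 = -19200.
∂h/∂x = [(-0.86)·(-30) − (-1.03)·75] / -19200 = -0.005367
∂h/∂y = [165·(-1.03) − 190·(-0.86)] / -19200 = +0.0003411
|∇h| = √(-0.005367² + 0.0003411²) = 0.005378

0.0054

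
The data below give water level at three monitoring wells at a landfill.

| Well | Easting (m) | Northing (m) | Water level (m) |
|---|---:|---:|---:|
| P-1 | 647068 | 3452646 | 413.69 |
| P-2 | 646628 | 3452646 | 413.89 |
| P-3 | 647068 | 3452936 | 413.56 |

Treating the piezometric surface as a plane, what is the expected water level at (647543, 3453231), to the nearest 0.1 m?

413.2 m

∂h/∂x = (413.89 − 413.69) / (646628 − 647068) = -0.0004545
∂h/∂y = (413.56 − 413.69) / (3452936 − 3452646) = -0.0004483
h(647543, 3453231) = 413.69 + (-0.0004545)·(475) + (-0.0004483)·(585) = 413.69 -0.216 -0.262 = 413.212 m.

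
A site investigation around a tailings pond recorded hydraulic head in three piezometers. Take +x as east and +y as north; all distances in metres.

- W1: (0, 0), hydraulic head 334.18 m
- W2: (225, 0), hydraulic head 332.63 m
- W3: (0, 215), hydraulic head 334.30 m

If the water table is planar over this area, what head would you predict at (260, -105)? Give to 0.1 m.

∂h/∂x = (332.63 − 334.18) / (225 − 0) = -0.006889
∂h/∂y = (334.30 − 334.18) / (215 − 0) = +0.0005581
h(260, -105) = 334.18 + (-0.006889)·(260) + (+0.0005581)·(-105) = 334.18 -1.791 -0.059 = 332.330 m.

332.3 m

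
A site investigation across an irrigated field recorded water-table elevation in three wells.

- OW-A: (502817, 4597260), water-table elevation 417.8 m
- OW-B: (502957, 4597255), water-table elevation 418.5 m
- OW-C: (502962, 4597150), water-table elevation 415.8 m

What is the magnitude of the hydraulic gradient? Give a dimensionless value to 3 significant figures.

With h = a·x + b·y + c and OW-A as origin, the differences give:
  140·a + (-5)·b = +0.7
  145·a + (-110)·b = -2.0
Eliminate b (×(-110) and ×(-5), subtract): -14675·a = -87.00 → a = ∂h/∂x = +0.005928
Back-substitute: b = ∂h/∂y = +0.02600.
|∇h| = √(0.005928² + 0.02600²) = 0.02667

0.0267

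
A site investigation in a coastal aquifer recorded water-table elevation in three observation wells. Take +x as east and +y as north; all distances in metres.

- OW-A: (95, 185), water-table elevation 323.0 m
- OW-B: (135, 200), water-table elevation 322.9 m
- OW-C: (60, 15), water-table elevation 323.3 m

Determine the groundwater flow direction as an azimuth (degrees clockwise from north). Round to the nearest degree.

With h = a·x + b·y + c and OW-A as origin, the differences give:
  40·a + 15·b = -0.1
  (-35)·a + (-170)·b = +0.3
Eliminate b (×(-170) and ×15, subtract): -6275·a = 12.50 → a = ∂h/∂x = -0.001992
Back-substitute: b = ∂h/∂y = -0.001355.
Flow direction (−∇h) has components (+0.001992 E, +0.001355 N).
Azimuth = atan2(E, N) = atan2(+0.001992, +0.001355) = 55.8° ≈ 056°.

056°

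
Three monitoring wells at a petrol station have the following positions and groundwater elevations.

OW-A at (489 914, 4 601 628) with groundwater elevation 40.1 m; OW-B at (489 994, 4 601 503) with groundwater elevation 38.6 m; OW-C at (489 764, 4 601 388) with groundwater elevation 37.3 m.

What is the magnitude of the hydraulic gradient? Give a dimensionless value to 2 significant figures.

Three-point gradient (reference OW-A): Δ to OW-B = (80, -125, -1.5), Δ to OW-C = (-150, -240, -2.8).
∂h/∂x = -0.0002635, ∂h/∂y = +0.01183 (det = -37950).
|∇h| = √(-0.0002635² + 0.01183²) = 0.01183

0.012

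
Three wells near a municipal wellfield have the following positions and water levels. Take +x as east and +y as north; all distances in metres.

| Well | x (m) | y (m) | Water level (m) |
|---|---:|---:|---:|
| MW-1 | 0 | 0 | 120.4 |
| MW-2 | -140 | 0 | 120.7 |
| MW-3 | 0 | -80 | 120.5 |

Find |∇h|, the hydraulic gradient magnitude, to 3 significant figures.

0.00248

∂h/∂x = (120.7 − 120.4) / (-140 − 0) = -0.002143
∂h/∂y = (120.5 − 120.4) / (-80 − 0) = -0.001250
|∇h| = √(-0.002143² + -0.001250²) = 0.002481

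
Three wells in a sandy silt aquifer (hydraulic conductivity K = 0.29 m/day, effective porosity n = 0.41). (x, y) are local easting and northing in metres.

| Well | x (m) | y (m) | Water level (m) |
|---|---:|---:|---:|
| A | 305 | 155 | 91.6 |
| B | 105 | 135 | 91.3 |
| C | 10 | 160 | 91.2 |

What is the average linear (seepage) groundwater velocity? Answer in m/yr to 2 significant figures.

Differences from A: to B (Δx, Δy, Δh) = (-200, -20, -0.3); to C = (-295, 5, -0.4).
Solve a·Δx + b·Δy = Δh: det = (-200)·5 − (-295)·(-20) = -6900.
∂h/∂x = [(-0.3)·5 − (-0.4)·(-20)] / -6900 = +0.001377
∂h/∂y = [(-200)·(-0.4) − (-295)·(-0.3)] / -6900 = +0.001232
|∇h| = √(0.001377² + 0.001232²) = 0.001848
Seepage velocity v = K·i/n = 0.29 × 0.001848 / 0.41 = 0.001307 m/day = 0.4774 m/yr.

0.48 m/yr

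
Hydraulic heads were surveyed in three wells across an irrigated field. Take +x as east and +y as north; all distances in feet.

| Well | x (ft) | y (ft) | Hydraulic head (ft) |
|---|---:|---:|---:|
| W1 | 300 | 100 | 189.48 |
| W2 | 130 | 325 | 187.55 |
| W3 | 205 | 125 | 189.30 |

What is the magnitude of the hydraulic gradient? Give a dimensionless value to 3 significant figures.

Taking W1 as reference: W2−W1 = (-170, 225, -1.93); W3−W1 = (-95, 25, -0.18).
Determinant of the coordinate differences = (-170)·25 − (-95)·225 = 17125.
∂h/∂x = [(-1.93)·25 − (-0.18)·225] / 17125 = -0.0004526
∂h/∂y = [(-170)·(-0.18) − (-95)·(-1.93)] / 17125 = -0.008920
|∇h| = √(-0.0004526² + -0.008920²) = 0.008931

0.00893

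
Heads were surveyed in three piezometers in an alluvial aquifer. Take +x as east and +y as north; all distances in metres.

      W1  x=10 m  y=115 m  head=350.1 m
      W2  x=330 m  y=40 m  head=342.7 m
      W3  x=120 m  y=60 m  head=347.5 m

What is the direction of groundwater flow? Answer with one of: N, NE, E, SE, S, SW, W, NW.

E

Three-point gradient (reference W1): Δ to W2 = (320, -75, -7.4), Δ to W3 = (110, -55, -2.6).
∂h/∂x = -0.02267, ∂h/∂y = +0.001925 (det = -9350).
Flow = −∇h = (+0.02267 east, -0.001925 north), which points east.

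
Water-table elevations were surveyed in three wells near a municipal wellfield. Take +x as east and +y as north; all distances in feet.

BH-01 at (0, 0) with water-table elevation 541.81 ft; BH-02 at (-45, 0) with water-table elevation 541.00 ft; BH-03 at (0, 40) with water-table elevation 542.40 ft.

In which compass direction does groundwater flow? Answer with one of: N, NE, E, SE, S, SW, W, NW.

∂h/∂x = (541.00 − 541.81) / (-45 − 0) = +0.01800
∂h/∂y = (542.40 − 541.81) / (40 − 0) = +0.01475
Flow = −∇h = (-0.01800 east, -0.01475 north), which points southwest.

SW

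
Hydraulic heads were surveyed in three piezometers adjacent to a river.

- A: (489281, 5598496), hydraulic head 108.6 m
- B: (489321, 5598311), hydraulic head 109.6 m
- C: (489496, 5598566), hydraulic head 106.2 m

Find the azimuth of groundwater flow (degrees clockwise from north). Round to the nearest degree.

Differences from A: to B (Δx, Δy, Δh) = (40, -185, +1.0); to C = (215, 70, -2.4).
Solve a·Δx + b·Δy = Δh: det = 40·70 − 215·(-185) = 42575.
∂h/∂x = [(+1.0)·70 − (-2.4)·(-185)] / 42575 = -0.008784
∂h/∂y = [40·(-2.4) − 215·(+1.0)] / 42575 = -0.007305
Flow direction (−∇h) has components (+0.008784 E, +0.007305 N).
Azimuth = atan2(E, N) = atan2(+0.008784, +0.007305) = 50.3° ≈ 050°.

050°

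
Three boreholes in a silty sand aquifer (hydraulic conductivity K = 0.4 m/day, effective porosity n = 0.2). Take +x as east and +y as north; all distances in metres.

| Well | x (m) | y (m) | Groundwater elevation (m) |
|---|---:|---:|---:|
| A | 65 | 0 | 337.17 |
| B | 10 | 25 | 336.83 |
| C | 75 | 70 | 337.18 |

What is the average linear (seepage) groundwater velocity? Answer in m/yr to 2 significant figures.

With h = a·x + b·y + c and A as origin, the differences give:
  (-55)·a + 25·b = -0.34
  10·a + 70·b = +0.01
Eliminate b (×70 and ×25, subtract): -4100·a = -24.050 → a = ∂h/∂x = +0.005866
Back-substitute: b = ∂h/∂y = -0.0006951.
|∇h| = √(0.005866² + -0.0006951²) = 0.005907
Seepage velocity v = K·i/n = 0.4 × 0.005907 / 0.2 = 0.01181 m/day = 4.314 m/yr.

4.3 m/yr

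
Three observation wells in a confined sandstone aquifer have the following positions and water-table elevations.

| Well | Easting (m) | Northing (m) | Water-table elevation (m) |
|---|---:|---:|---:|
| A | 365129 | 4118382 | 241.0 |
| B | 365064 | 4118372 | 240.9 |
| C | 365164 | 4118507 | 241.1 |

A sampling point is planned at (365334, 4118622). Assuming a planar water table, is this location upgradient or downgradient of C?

upgradient

With h = a·x + b·y + c and A as origin, the differences give:
  (-65)·a + (-10)·b = -0.1
  35·a + 125·b = +0.1
Eliminate b (×125 and ×(-10), subtract): -7775·a = -11.50 → a = ∂h/∂x = +0.001479
Back-substitute: b = ∂h/∂y = +0.0003859.
Head at (365334, 4118622) = 241.0 + (+0.001479)·(205) + (+0.0003859)·(240) = 241.40 m.
That is higher than the 241.1 m at C, so the point is upgradient.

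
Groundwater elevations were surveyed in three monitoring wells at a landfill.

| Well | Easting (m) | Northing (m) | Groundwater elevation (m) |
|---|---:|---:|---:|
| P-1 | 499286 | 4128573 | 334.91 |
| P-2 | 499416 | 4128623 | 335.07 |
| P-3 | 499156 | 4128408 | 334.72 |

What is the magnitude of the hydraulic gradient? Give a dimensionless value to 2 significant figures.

With h = a·x + b·y + c and P-1 as origin, the differences give:
  130·a + 50·b = +0.16
  (-130)·a + (-165)·b = -0.19
Eliminate b (×(-165) and ×50, subtract): -14950·a = -16.900 → a = ∂h/∂x = +0.001130
Back-substitute: b = ∂h/∂y = +0.0002609.
|∇h| = √(0.001130² + 0.0002609²) = 0.00116

0.0012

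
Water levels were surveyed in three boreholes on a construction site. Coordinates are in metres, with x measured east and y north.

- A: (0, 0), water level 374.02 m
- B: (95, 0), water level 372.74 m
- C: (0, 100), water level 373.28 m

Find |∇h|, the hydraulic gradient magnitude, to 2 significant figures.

∂h/∂x = (372.74 − 374.02) / (95 − 0) = -0.01347
∂h/∂y = (373.28 − 374.02) / (100 − 0) = -0.007400
|∇h| = √(-0.01347² + -0.007400²) = 0.01537

0.015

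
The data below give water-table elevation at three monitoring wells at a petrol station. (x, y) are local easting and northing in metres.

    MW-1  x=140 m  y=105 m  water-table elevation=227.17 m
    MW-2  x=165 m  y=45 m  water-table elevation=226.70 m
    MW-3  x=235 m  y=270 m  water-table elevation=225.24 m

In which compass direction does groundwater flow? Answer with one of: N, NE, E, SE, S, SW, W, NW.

Differences from MW-1: to MW-2 (Δx, Δy, Δh) = (25, -60, -0.47); to MW-3 = (95, 165, -1.93).
Solve a·Δx + b·Δy = Δh: det = 25·165 − 95·(-60) = 9825.
∂h/∂x = [(-0.47)·165 − (-1.93)·(-60)] / 9825 = -0.01968
∂h/∂y = [25·(-1.93) − 95·(-0.47)] / 9825 = -0.0003664
Flow = −∇h = (+0.01968 east, +0.0003664 north), which points east.

E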